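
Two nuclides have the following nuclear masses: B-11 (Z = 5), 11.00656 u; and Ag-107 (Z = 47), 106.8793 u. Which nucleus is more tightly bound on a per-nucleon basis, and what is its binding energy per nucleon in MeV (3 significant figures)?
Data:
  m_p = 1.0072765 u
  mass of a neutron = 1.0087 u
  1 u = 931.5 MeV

B-11: Σm = 5(1.0072765) + 6(1.0087) = 11.0885825 u; Δm = 0.0820225 u; E_B = 76.404 MeV; E_B/A = 6.946 MeV
Ag-107: Σm = 47(1.0072765) + 60(1.0087) = 107.8639955 u; Δm = 0.9846955 u; E_B = 917.24 MeV; E_B/A = 8.572 MeV
Ag-107 has the higher binding energy per nucleon, so it is the more tightly bound nucleus.

Ag-107; 8.57 MeV/nucleon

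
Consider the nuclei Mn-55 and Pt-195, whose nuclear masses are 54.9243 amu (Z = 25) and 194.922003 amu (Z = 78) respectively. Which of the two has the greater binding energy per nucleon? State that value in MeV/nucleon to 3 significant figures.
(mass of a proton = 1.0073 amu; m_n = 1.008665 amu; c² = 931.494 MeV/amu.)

Mn-55: Σm = 25(1.0073) + 30(1.008665) = 55.442450 amu; Δm = 0.518150 amu; E_B = 482.654 MeV; E_B/A = 8.776 MeV
Pt-195: Σm = 78(1.0073) + 117(1.008665) = 196.583205 amu; Δm = 1.661202 amu; E_B = 1547.4 MeV; E_B/A = 7.935 MeV
Mn-55 has the higher binding energy per nucleon, so it is the more tightly bound nucleus.

Mn-55; 8.78 MeV/nucleon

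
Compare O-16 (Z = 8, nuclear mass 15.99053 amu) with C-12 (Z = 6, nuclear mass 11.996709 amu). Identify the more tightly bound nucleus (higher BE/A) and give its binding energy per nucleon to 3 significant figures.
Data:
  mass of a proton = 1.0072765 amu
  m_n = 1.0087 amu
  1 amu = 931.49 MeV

O-16; 7.99 MeV/nucleon

O-16: Σm = 8(1.0072765) + 8(1.0087) = 16.1278120 amu; Δm = 0.1372820 amu; E_B = 127.877 MeV; E_B/A = 7.992 MeV
C-12: Σm = 6(1.0072765) + 6(1.0087) = 12.0958590 amu; Δm = 0.0991500 amu; E_B = 92.357 MeV; E_B/A = 7.696 MeV
O-16 has the higher binding energy per nucleon, so it is the more tightly bound nucleus.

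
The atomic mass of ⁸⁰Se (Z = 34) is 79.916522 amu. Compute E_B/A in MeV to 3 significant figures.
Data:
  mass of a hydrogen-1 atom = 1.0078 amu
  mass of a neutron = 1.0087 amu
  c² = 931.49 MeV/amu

8.72 MeV/nucleon

Z = 34, so N = A − Z = 80 − 34 = 46.
Σm = 34·m(¹H) + 46·m_n = 34.2652 + 46.4002 = 80.6654 amu
The mass defect is 80.6654 − 79.916522 = 0.748878 amu.
E_B = 0.748878 × 931.49 = 697.572 MeV
Dividing by A = 80 gives 8.720 MeV per nucleon.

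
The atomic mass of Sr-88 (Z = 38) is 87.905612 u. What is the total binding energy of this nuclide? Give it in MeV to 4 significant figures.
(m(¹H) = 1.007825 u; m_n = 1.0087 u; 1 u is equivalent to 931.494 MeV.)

770.1 MeV

Σm = 38·m(¹H) + 50·m_n = 38.297350 + 50.4350 = 88.732350 u
Mass defect Δm = 88.732350 − 87.905612 = 0.826738 u
E_B = 0.826738 × 931.494 = 770.101 MeV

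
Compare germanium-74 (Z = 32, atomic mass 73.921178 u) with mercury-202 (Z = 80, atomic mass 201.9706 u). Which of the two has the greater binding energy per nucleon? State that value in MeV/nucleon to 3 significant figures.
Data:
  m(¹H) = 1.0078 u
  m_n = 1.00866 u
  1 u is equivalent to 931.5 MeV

germanium-74: Σm = 32(1.0078) + 42(1.00866) = 74.61332 u; Δm = 0.692142 u; E_B = 644.73 MeV; E_B/A = 8.713 MeV
mercury-202: Σm = 80(1.0078) + 122(1.00866) = 203.68052 u; Δm = 1.70992 u; E_B = 1592.8 MeV; E_B/A = 7.885 MeV
germanium-74 has the higher binding energy per nucleon, so it is the more tightly bound nucleus.

germanium-74; 8.71 MeV/nucleon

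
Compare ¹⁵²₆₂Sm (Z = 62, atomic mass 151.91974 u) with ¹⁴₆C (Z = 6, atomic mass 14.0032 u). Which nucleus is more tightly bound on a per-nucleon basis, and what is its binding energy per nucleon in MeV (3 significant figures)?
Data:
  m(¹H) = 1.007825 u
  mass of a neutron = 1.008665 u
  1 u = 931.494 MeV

¹⁵²₆₂Sm: Σm = 62(1.007825) + 90(1.008665) = 153.265000 u; Δm = 1.345260 u; E_B = 1253.1 MeV; E_B/A = 8.244 MeV
¹⁴₆C: Σm = 6(1.007825) + 8(1.008665) = 14.116270 u; Δm = 0.113070 u; E_B = 105.32 MeV; E_B/A = 7.523 MeV
¹⁵²₆₂Sm has the higher binding energy per nucleon, so it is the more tightly bound nucleus.

¹⁵²₆₂Sm; 8.24 MeV/nucleon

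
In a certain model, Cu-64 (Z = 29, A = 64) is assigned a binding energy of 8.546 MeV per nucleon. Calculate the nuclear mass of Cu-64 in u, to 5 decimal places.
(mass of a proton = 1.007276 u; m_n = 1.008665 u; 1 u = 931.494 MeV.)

63.92711 u

Total binding energy = 64 × 8.546 = 546.944 MeV
Mass defect = 546.944 MeV / (931.494 MeV/u) = 0.5871686 u
Constituent mass = 29(1.007276) + 35(1.008665) = 64.514279 u
Nuclear mass = 64.514279 − 0.5871686 = 63.9271104 u ≈ 63.92711 u (to 5 decimal places)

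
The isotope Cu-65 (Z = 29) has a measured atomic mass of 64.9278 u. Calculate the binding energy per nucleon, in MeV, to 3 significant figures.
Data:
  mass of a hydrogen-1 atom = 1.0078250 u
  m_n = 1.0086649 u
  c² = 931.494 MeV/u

With 29 protons and 36 neutrons (A = 65):
Total constituent mass: 29 × 1.0078250 + 36 × 1.0086649 = 65.5388614 u
The mass defect is 65.5388614 − 64.9278 = 0.6110614 u.
Binding energy = Δm·c² = 0.6110614 × 931.494 MeV/u = 569.200 MeV
Dividing by A = 65 gives 8.757 MeV per nucleon.

8.76 MeV/nucleon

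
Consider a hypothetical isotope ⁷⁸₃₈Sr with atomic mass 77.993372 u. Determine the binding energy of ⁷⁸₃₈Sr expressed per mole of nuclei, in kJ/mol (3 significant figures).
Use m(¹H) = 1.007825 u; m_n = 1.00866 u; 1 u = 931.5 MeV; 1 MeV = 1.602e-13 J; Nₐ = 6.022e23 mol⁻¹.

Σm = 38·m(¹H) + 40·m_n = 38.297350 + 40.34640 = 78.643750 u
Δm = 78.643750 − 77.993372 = 0.650378 u
Converting to energy: 0.650378 u × 931.5 MeV/u = 605.827 MeV
Per nucleus in joules: 605.827 MeV × 1.602e-13 J/MeV = 9.7053e-11 J
Per mole: 9.7053e-11 J × 6.022e23 mol⁻¹ = 5.8445e+13 J/mol

5.84e+10 kJ/mol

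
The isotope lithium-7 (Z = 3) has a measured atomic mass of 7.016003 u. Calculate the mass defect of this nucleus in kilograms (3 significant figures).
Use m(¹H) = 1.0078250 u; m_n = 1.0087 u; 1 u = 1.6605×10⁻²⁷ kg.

The nucleus contains 3 protons and 7 − 3 = 4 neutrons.
Σm = 3·m(¹H) + 4·m_n = 3.0234750 + 4.0348 = 7.0582750 u
Mass defect Δm = 7.0582750 − 7.016003 = 0.0422720 u
In SI units: 0.0422720 u × 1.6605×10⁻²⁷ kg/u = 7.0193e-29 kg

7.02e-29 kg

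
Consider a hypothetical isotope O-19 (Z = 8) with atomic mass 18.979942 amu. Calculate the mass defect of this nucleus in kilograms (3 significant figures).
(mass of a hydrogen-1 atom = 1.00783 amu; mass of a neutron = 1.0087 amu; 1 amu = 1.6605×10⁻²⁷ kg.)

2.96e-28 kg

The nucleus contains 8 protons and 19 − 8 = 11 neutrons.
Σm = 8·m(¹H) + 11·m_n = 8.06264 + 11.0957 = 19.15834 amu
Δm = 19.15834 − 18.979942 = 0.178398 amu
In SI units: 0.178398 amu × 1.6605×10⁻²⁷ kg/amu = 2.9623e-28 kg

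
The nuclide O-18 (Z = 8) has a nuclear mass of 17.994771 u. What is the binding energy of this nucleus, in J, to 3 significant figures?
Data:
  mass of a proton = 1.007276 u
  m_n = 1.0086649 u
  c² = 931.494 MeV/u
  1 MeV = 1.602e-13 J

With 8 protons and 10 neutrons (A = 18):
Total constituent mass: 8 × 1.007276 + 10 × 1.0086649 = 18.1448570 u
Mass defect Δm = 18.1448570 − 17.994771 = 0.1500860 u
E_B = 0.1500860 × 931.494 = 139.804 MeV
In joules: 139.804 MeV × 1.602e-13 J/MeV = 2.2397e-11 J

2.24e-11 J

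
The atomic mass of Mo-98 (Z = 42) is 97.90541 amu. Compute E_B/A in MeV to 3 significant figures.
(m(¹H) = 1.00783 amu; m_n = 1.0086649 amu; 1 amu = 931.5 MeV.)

8.64 MeV/nucleon

The nucleus contains 42 protons and 98 − 42 = 56 neutrons.
Mass of separated nucleons = 42(1.00783) + 56(1.0086649) = 42.32886 + 56.4852344 = 98.8140944 amu
Mass defect Δm = 98.8140944 − 97.90541 = 0.9086844 amu
Binding energy = Δm·c² = 0.9086844 × 931.5 MeV/amu = 846.440 MeV
Dividing by A = 98 gives 8.637 MeV per nucleon.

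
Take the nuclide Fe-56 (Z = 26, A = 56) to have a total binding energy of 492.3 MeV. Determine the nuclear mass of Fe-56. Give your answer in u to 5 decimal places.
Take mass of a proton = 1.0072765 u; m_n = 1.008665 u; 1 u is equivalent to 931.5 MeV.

Mass defect = 492.3 MeV / (931.5 MeV/u) = 0.5285024 u
Constituent mass = 26(1.0072765) + 30(1.008665) = 56.4491390 u
Nuclear mass = 56.4491390 − 0.5285024 = 55.9206366 u ≈ 55.92064 u (to 5 decimal places)

55.92064 u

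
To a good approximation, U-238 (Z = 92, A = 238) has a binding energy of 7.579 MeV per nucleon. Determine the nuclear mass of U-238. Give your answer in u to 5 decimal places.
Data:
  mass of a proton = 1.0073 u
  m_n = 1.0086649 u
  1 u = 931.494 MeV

Total binding energy = 238 × 7.579 = 1803.802 MeV
Mass defect = 1803.802 MeV / (931.494 MeV/u) = 1.9364612 u
Constituent mass = 92(1.0073) + 146(1.0086649) = 239.9366754 u
Nuclear mass = 239.9366754 − 1.9364612 = 238.0002142 u ≈ 238.00021 u (to 5 decimal places)

238.00021 u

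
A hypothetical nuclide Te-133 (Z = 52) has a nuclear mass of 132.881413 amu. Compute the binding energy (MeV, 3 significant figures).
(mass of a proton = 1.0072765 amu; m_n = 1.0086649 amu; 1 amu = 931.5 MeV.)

1120 MeV

With 52 protons and 81 neutrons (A = 133):
Σm = 52·m_p + 81·m_n = 52.3783780 + 81.7018569 = 134.0802349 amu
Δm = 134.0802349 − 132.881413 = 1.1988219 amu
Binding energy = Δm·c² = 1.1988219 × 931.5 MeV/amu = 1116.70 MeV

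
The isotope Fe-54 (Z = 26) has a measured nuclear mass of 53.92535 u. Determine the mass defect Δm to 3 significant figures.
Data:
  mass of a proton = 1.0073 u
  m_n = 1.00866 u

With 26 protons and 28 neutrons (A = 54):
Total constituent mass: 26 × 1.0073 + 28 × 1.00866 = 54.43228 u
Mass defect Δm = 54.43228 − 53.92535 = 0.50693 u

0.507 u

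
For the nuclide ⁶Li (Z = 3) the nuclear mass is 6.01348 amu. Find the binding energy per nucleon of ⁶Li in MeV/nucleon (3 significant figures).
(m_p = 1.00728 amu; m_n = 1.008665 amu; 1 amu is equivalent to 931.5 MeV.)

5.33 MeV/nucleon

With 3 protons and 3 neutrons (A = 6):
Σm = 3·m_p + 3·m_n = 3.02184 + 3.025995 = 6.047835 amu
The mass defect is 6.047835 − 6.01348 = 0.034355 amu.
E_B = 0.034355 × 931.5 = 32.0017 MeV
Dividing by A = 6 gives 5.334 MeV per nucleon.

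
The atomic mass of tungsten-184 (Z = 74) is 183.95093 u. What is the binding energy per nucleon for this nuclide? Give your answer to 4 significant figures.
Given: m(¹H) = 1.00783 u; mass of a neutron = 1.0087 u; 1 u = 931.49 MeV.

Σm = 74·m(¹H) + 110·m_n = 74.57942 + 110.9570 = 185.53642 u
Mass defect Δm = 185.53642 − 183.95093 = 1.58549 u
E_B = 1.58549 × 931.49 = 1476.87 MeV
Per nucleon: 1476.87 / 184 = 8.026 MeV

8.026 MeV/nucleon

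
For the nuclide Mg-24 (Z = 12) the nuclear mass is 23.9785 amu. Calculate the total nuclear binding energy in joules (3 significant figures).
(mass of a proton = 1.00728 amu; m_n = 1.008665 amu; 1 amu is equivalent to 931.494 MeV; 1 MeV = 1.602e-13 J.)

Total constituent mass: 12 × 1.00728 + 12 × 1.008665 = 24.191340 amu
Δm = 24.191340 − 23.9785 = 0.212840 amu
Binding energy = Δm·c² = 0.212840 × 931.494 MeV/amu = 198.259 MeV
In joules: 198.259 MeV × 1.602e-13 J/MeV = 3.1761e-11 J

3.18e-11 J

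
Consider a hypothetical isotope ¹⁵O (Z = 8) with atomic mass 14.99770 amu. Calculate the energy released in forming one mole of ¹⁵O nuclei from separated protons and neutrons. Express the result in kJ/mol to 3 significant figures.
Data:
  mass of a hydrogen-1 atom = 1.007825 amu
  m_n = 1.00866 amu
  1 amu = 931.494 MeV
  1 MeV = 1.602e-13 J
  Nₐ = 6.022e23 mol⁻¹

With 8 protons and 7 neutrons (A = 15):
Σm = 8·m(¹H) + 7·m_n = 8.062600 + 7.06062 = 15.123220 amu
Mass defect Δm = 15.123220 − 14.99770 = 0.125520 amu
Converting to energy: 0.125520 amu × 931.494 MeV/amu = 116.921 MeV
Per nucleus in joules: 116.921 MeV × 1.602e-13 J/MeV = 1.8731e-11 J
Per mole: 1.8731e-11 J × 6.022e23 mol⁻¹ = 1.1280e+13 J/mol

1.13e+10 kJ/mol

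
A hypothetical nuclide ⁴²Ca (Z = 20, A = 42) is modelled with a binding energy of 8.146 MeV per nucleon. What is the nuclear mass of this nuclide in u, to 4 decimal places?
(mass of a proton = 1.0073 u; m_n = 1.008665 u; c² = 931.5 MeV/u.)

41.9693 u

Total binding energy = 42 × 8.146 = 342.132 MeV
Mass defect = 342.132 MeV / (931.5 MeV/u) = 0.367291 u
Constituent mass = 20(1.0073) + 22(1.008665) = 42.336630 u
Nuclear mass = 42.336630 − 0.367291 = 41.969339 u ≈ 41.9693 u (to 4 decimal places)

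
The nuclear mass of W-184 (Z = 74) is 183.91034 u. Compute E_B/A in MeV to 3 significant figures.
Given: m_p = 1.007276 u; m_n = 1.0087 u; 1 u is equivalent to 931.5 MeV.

Total constituent mass: 74 × 1.007276 + 110 × 1.0087 = 185.495424 u
The mass defect is 185.495424 − 183.91034 = 1.585084 u.
E_B = 1.585084 × 931.5 = 1476.506 MeV
BE/A = 1476.506 MeV / 184 = 8.024 MeV/nucleon

8.02 MeV/nucleon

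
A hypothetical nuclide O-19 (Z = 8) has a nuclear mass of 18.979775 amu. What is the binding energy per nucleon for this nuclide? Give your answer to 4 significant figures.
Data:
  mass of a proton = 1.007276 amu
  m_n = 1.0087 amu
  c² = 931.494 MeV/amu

8.537 MeV/nucleon

The nucleus contains 8 protons and 19 − 8 = 11 neutrons.
Total constituent mass: 8 × 1.007276 + 11 × 1.0087 = 19.153908 amu
Mass defect Δm = 19.153908 − 18.979775 = 0.174133 amu
Converting to energy: 0.174133 amu × 931.494 MeV/amu = 162.204 MeV
Per nucleon: 162.204 / 19 = 8.537 MeV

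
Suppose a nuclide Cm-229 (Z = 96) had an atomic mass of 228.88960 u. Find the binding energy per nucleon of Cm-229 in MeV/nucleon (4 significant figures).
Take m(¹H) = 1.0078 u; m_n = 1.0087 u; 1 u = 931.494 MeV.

With 96 protons and 133 neutrons (A = 229):
Mass of separated nucleons = 96(1.0078) + 133(1.0087) = 96.7488 + 134.1571 = 230.9059 u
Δm = 230.9059 − 228.88960 = 2.01630 u
E_B = 2.01630 × 931.494 = 1878.17 MeV
BE/A = 1878.17 MeV / 229 = 8.202 MeV/nucleon

8.202 MeV/nucleon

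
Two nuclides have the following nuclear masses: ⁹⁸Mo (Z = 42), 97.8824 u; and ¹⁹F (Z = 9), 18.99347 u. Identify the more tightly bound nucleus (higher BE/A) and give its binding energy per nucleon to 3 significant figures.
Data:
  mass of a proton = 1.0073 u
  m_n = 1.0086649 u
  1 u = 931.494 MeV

⁹⁸Mo; 8.64 MeV/nucleon

⁹⁸Mo: Σm = 42(1.0073) + 56(1.0086649) = 98.7918344 u; Δm = 0.9094344 u; E_B = 847.13 MeV; E_B/A = 8.644 MeV
¹⁹F: Σm = 9(1.0073) + 10(1.0086649) = 19.1523490 u; Δm = 0.1588790 u; E_B = 147.99 MeV; E_B/A = 7.789 MeV
⁹⁸Mo has the higher binding energy per nucleon, so it is the more tightly bound nucleus.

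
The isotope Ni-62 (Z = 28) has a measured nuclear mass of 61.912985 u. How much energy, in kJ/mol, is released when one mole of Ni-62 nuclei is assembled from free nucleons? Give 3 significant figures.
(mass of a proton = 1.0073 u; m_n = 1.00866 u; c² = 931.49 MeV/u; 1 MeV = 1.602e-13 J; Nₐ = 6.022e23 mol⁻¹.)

Z = 28, so N = A − Z = 62 − 28 = 34.
Σm = 28·m_p + 34·m_n = 28.2044 + 34.29444 = 62.49884 u
Mass defect Δm = 62.49884 − 61.912985 = 0.585855 u
E_B = 0.585855 × 931.49 = 545.718 MeV
Per nucleus in joules: 545.718 MeV × 1.602e-13 J/MeV = 8.7424e-11 J
Per mole: 8.7424e-11 J × 6.022e23 mol⁻¹ = 5.2647e+13 J/mol

5.26e+10 kJ/mol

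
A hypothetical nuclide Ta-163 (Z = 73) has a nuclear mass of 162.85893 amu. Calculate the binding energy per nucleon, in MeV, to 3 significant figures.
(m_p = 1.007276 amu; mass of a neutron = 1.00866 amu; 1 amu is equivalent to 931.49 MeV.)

Mass of separated nucleons = 73(1.007276) + 90(1.00866) = 73.531148 + 90.77940 = 164.310548 amu
Δm = 164.310548 − 162.85893 = 1.451618 amu
E_B = 1.451618 × 931.49 = 1352.17 MeV
BE/A = 1352.17 MeV / 163 = 8.296 MeV/nucleon

8.30 MeV/nucleon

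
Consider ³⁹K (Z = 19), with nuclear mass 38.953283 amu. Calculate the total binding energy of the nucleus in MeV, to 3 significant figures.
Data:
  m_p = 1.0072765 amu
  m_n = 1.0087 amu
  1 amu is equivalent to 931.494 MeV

With 19 protons and 20 neutrons (A = 39):
Total constituent mass: 19 × 1.0072765 + 20 × 1.0087 = 39.3122535 amu
Δm = 39.3122535 − 38.953283 = 0.3589705 amu
Converting to energy: 0.3589705 amu × 931.494 MeV/amu = 334.379 MeV

334 MeV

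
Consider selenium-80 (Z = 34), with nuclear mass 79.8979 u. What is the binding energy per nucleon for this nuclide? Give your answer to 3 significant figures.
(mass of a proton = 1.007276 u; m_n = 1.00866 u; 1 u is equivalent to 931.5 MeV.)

The nucleus contains 34 protons and 80 − 34 = 46 neutrons.
Σm = 34·m_p + 46·m_n = 34.247384 + 46.39836 = 80.645744 u
Δm = 80.645744 − 79.8979 = 0.747844 u
Converting to energy: 0.747844 u × 931.5 MeV/u = 696.617 MeV
Per nucleon: 696.617 / 80 = 8.708 MeV

8.71 MeV/nucleon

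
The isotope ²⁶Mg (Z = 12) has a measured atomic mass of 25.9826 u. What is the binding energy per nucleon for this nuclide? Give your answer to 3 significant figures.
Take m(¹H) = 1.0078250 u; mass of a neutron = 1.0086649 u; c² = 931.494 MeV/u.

Z = 12, so N = A − Z = 26 − 12 = 14.
Total constituent mass: 12 × 1.0078250 + 14 × 1.0086649 = 26.2152086 u
The mass defect is 26.2152086 − 25.9826 = 0.2326086 u.
Converting to energy: 0.2326086 u × 931.494 MeV/u = 216.674 MeV
BE/A = 216.674 MeV / 26 = 8.334 MeV/nucleon

8.33 MeV/nucleon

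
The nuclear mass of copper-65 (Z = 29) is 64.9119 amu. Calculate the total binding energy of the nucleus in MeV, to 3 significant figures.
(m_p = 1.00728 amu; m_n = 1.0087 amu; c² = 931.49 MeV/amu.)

Mass of separated nucleons = 29(1.00728) + 36(1.0087) = 29.21112 + 36.3132 = 65.52432 amu
The mass defect is 65.52432 − 64.9119 = 0.61242 amu.
Converting to energy: 0.61242 amu × 931.49 MeV/amu = 570.463 MeV

570 MeV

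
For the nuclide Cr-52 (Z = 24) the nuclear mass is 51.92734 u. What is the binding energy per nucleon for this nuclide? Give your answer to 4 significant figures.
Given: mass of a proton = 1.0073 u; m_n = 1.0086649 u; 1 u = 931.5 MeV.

8.786 MeV/nucleon

With 24 protons and 28 neutrons (A = 52):
Σm = 24·m_p + 28·m_n = 24.1752 + 28.2426172 = 52.4178172 u
Mass defect Δm = 52.4178172 − 51.92734 = 0.4904772 u
E_B = 0.4904772 × 931.5 = 456.880 MeV
Per nucleon: 456.880 / 52 = 8.786 MeV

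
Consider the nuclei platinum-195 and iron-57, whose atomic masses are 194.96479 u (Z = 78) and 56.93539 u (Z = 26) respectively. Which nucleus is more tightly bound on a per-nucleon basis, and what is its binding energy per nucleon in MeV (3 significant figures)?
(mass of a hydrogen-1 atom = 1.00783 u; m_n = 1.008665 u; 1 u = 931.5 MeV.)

platinum-195: Σm = 78(1.00783) + 117(1.008665) = 196.624545 u; Δm = 1.659755 u; E_B = 1546.1 MeV; E_B/A = 7.929 MeV
iron-57: Σm = 26(1.00783) + 31(1.008665) = 57.472195 u; Δm = 0.536805 u; E_B = 500.034 MeV; E_B/A = 8.773 MeV
iron-57 has the higher binding energy per nucleon, so it is the more tightly bound nucleus.

iron-57; 8.77 MeV/nucleon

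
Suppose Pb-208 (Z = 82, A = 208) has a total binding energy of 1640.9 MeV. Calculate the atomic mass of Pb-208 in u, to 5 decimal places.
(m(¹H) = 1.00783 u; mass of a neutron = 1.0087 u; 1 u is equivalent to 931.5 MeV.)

207.97669 u

Mass defect = 1640.9 MeV / (931.5 MeV/u) = 1.7615674 u
Constituent mass = 82(1.00783) + 126(1.0087) = 209.73826 u
Atomic mass = 209.73826 − 1.7615674 = 207.9766926 u ≈ 207.97669 u (to 5 decimal places)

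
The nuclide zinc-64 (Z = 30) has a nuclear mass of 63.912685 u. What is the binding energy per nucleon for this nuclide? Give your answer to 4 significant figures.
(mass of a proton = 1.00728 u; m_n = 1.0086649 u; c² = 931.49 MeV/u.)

8.737 MeV/nucleon

Total constituent mass: 30 × 1.00728 + 34 × 1.0086649 = 64.5130066 u
Mass defect Δm = 64.5130066 − 63.912685 = 0.6003216 u
E_B = 0.6003216 × 931.49 = 559.194 MeV
BE/A = 559.194 MeV / 64 = 8.737 MeV/nucleon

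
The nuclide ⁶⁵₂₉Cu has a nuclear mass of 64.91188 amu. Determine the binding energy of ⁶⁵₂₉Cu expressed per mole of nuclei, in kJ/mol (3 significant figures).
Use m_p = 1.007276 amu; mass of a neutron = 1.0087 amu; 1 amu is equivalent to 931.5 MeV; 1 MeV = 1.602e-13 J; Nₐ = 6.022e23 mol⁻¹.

Total constituent mass: 29 × 1.007276 + 36 × 1.0087 = 65.524204 amu
Mass defect Δm = 65.524204 − 64.91188 = 0.612324 amu
Converting to energy: 0.612324 amu × 931.5 MeV/amu = 570.380 MeV
Per nucleus in joules: 570.380 MeV × 1.602e-13 J/MeV = 9.1375e-11 J
Per mole: 9.1375e-11 J × 6.022e23 mol⁻¹ = 5.5026e+13 J/mol

5.50e+10 kJ/mol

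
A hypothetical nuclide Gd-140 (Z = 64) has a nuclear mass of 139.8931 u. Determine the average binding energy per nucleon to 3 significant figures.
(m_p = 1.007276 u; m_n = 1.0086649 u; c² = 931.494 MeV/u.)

Mass of separated nucleons = 64(1.007276) + 76(1.0086649) = 64.465664 + 76.6585324 = 141.1241964 u
Δm = 141.1241964 − 139.8931 = 1.2310964 u
Converting to energy: 1.2310964 u × 931.494 MeV/u = 1146.76 MeV
Dividing by A = 140 gives 8.191 MeV per nucleon.

8.19 MeV/nucleon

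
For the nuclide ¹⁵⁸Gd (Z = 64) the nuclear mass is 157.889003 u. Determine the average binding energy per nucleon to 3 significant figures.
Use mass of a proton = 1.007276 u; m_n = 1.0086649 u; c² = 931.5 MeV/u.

8.20 MeV/nucleon

Σm = 64·m_p + 94·m_n = 64.465664 + 94.8145006 = 159.2801646 u
Mass defect Δm = 159.2801646 − 157.889003 = 1.3911616 u
E_B = 1.3911616 × 931.5 = 1295.87 MeV
BE/A = 1295.87 MeV / 158 = 8.202 MeV/nucleon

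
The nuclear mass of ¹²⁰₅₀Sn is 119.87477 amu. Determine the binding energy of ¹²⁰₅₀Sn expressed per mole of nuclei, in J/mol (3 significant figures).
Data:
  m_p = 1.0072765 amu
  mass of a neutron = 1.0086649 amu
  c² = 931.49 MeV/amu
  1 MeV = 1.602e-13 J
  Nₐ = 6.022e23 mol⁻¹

Mass of separated nucleons = 50(1.0072765) + 70(1.0086649) = 50.3638250 + 70.6065430 = 120.9703680 amu
The mass defect is 120.9703680 − 119.87477 = 1.0955980 amu.
E_B = 1.0955980 × 931.49 = 1020.54 MeV
Per nucleus in joules: 1020.54 MeV × 1.602e-13 J/MeV = 1.6349e-10 J
Per mole: 1.6349e-10 J × 6.022e23 mol⁻¹ = 9.8454e+13 J/mol

9.85e+13 J/mol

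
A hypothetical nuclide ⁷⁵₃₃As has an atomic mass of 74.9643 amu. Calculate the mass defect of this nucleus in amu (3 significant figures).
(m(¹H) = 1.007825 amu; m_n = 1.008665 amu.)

Z = 33, so N = A − Z = 75 − 33 = 42.
Total constituent mass: 33 × 1.007825 + 42 × 1.008665 = 75.622155 amu
Mass defect Δm = 75.622155 − 74.9643 = 0.657855 amu

0.658 amu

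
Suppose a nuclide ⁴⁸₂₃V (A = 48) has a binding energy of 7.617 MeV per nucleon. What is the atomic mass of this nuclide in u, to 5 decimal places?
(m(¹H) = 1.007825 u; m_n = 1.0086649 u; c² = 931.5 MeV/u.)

48.00410 u

Total binding energy = 48 × 7.617 = 365.616 MeV
Mass defect = 365.616 MeV / (931.5 MeV/u) = 0.3925024 u
Constituent mass = 23(1.007825) + 25(1.0086649) = 48.3965975 u
Atomic mass = 48.3965975 − 0.3925024 = 48.0040951 u ≈ 48.00410 u (to 5 decimal places)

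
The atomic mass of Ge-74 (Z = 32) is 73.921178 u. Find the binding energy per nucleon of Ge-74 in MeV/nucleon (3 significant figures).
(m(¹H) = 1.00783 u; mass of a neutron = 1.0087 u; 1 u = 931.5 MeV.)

Σm = 32·m(¹H) + 42·m_n = 32.25056 + 42.3654 = 74.61596 u
Δm = 74.61596 − 73.921178 = 0.694782 u
E_B = 0.694782 × 931.5 = 647.189 MeV
Dividing by A = 74 gives 8.746 MeV per nucleon.

8.75 MeV/nucleon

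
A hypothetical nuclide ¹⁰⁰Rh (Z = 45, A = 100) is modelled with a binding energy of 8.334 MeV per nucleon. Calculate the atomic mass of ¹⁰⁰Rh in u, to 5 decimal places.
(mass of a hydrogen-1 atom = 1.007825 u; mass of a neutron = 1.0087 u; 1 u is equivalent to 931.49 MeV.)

99.93593 u

Total binding energy = 100 × 8.334 = 833.400 MeV
Mass defect = 833.400 MeV / (931.49 MeV/u) = 0.8946956 u
Constituent mass = 45(1.007825) + 55(1.0087) = 100.830625 u
Atomic mass = 100.830625 − 0.8946956 = 99.9359294 u ≈ 99.93593 u (to 5 decimal places)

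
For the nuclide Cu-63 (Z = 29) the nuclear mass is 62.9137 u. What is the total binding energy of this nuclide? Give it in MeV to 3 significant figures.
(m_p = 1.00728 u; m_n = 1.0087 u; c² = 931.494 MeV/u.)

Z = 29, so N = A − Z = 63 − 29 = 34.
Σm = 29·m_p + 34·m_n = 29.21112 + 34.2958 = 63.50692 u
Mass defect Δm = 63.50692 − 62.9137 = 0.59322 u
E_B = 0.59322 × 931.494 = 552.581 MeV

553 MeV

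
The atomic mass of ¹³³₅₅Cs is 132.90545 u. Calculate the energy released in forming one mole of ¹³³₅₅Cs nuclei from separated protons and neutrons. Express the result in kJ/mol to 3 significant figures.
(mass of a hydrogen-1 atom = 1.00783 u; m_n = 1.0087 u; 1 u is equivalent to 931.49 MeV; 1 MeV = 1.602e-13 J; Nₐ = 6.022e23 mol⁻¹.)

1.08e+11 kJ/mol

Z = 55, so N = A − Z = 133 − 55 = 78.
Total constituent mass: 55 × 1.00783 + 78 × 1.0087 = 134.10925 u
The mass defect is 134.10925 − 132.90545 = 1.20380 u.
Converting to energy: 1.20380 u × 931.49 MeV/u = 1121.33 MeV
Per nucleus in joules: 1121.33 MeV × 1.602e-13 J/MeV = 1.7964e-10 J
Per mole: 1.7964e-10 J × 6.022e23 mol⁻¹ = 1.0818e+14 J/mol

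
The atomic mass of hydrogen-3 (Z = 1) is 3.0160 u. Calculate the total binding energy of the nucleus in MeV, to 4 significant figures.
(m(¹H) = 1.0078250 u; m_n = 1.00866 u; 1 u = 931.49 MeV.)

Z = 1, so N = A − Z = 3 − 1 = 2.
Total constituent mass: 1 × 1.0078250 + 2 × 1.00866 = 3.0251450 u
The mass defect is 3.0251450 − 3.0160 = 0.0091450 u.
Converting to energy: 0.0091450 u × 931.49 MeV/u = 8.51848 MeV

8.518 MeV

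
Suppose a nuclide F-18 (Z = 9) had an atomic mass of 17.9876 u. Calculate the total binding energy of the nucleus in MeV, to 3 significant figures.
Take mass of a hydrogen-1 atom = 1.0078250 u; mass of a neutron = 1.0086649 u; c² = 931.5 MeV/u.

Z = 9, so N = A − Z = 18 − 9 = 9.
Mass of separated nucleons = 9(1.0078250) + 9(1.0086649) = 9.0704250 + 9.0779841 = 18.1484091 u
Δm = 18.1484091 − 17.9876 = 0.1608091 u
E_B = 0.1608091 × 931.5 = 149.794 MeV

150 MeV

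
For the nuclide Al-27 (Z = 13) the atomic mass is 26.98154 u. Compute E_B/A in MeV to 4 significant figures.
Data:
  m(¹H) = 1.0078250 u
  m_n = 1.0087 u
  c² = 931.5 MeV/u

The nucleus contains 13 protons and 27 − 13 = 14 neutrons.
Mass of separated nucleons = 13(1.0078250) + 14(1.0087) = 13.1017250 + 14.1218 = 27.2235250 u
Mass defect Δm = 27.2235250 − 26.98154 = 0.2419850 u
Converting to energy: 0.2419850 u × 931.5 MeV/u = 225.409 MeV
Per nucleon: 225.409 / 27 = 8.348 MeV

8.348 MeV/nucleon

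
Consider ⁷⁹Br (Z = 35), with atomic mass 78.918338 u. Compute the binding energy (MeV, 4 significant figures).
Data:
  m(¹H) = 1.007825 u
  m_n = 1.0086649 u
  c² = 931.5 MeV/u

686.3 MeV

With 35 protons and 44 neutrons (A = 79):
Mass of separated nucleons = 35(1.007825) + 44(1.0086649) = 35.273875 + 44.3812556 = 79.6551306 u
Δm = 79.6551306 − 78.918338 = 0.7367926 u
Binding energy = Δm·c² = 0.7367926 × 931.5 MeV/u = 686.322 MeV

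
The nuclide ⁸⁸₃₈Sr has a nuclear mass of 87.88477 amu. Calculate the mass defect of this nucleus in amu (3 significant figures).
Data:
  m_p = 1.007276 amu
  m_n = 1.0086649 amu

0.825 amu

With 38 protons and 50 neutrons (A = 88):
Σm = 38·m_p + 50·m_n = 38.276488 + 50.4332450 = 88.7097330 amu
The mass defect is 88.7097330 − 87.88477 = 0.8249630 amu.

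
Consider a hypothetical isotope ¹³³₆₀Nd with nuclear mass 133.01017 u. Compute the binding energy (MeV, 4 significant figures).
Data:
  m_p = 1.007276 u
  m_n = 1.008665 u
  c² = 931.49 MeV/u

The nucleus contains 60 protons and 133 − 60 = 73 neutrons.
Σm = 60·m_p + 73·m_n = 60.436560 + 73.632545 = 134.069105 u
Δm = 134.069105 − 133.01017 = 1.058935 u
E_B = 1.058935 × 931.49 = 986.387 MeV

986.4 MeV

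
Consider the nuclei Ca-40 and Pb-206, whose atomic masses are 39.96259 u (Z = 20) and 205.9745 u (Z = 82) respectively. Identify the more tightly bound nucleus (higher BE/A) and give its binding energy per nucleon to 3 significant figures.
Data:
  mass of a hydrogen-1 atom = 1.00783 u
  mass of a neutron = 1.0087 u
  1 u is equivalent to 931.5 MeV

Ca-40: Σm = 20(1.00783) + 20(1.0087) = 40.33060 u; Δm = 0.36801 u; E_B = 342.80 MeV; E_B/A = 8.570 MeV
Pb-206: Σm = 82(1.00783) + 124(1.0087) = 207.72086 u; Δm = 1.74636 u; E_B = 1626.7 MeV; E_B/A = 7.897 MeV
Ca-40 has the higher binding energy per nucleon, so it is the more tightly bound nucleus.

Ca-40; 8.57 MeV/nucleon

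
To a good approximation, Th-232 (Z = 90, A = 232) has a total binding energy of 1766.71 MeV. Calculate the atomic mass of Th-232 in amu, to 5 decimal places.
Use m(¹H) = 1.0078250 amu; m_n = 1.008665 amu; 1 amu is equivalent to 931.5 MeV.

232.03805 amu

Mass defect = 1766.71 MeV / (931.5 MeV/amu) = 1.8966291 amu
Constituent mass = 90(1.0078250) + 142(1.008665) = 233.9346800 amu
Atomic mass = 233.9346800 − 1.8966291 = 232.0380509 amu ≈ 232.03805 amu (to 5 decimal places)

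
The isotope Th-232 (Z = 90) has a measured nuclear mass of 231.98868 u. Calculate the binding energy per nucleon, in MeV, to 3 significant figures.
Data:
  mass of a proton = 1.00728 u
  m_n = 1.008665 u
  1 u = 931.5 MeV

7.62 MeV/nucleon

The nucleus contains 90 protons and 232 − 90 = 142 neutrons.
Σm = 90·m_p + 142·m_n = 90.65520 + 143.230430 = 233.885630 u
The mass defect is 233.885630 − 231.98868 = 1.896950 u.
Binding energy = Δm·c² = 1.896950 × 931.5 MeV/u = 1767.01 MeV
Per nucleon: 1767.01 / 232 = 7.616 MeV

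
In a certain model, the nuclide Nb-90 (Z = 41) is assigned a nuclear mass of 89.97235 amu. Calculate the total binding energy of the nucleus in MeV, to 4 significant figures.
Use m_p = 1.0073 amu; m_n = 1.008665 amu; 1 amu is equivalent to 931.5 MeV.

700.1 MeV

With 41 protons and 49 neutrons (A = 90):
Σm = 41·m_p + 49·m_n = 41.2993 + 49.424585 = 90.723885 amu
Δm = 90.723885 − 89.97235 = 0.751535 amu
Binding energy = Δm·c² = 0.751535 × 931.5 MeV/amu = 700.055 MeV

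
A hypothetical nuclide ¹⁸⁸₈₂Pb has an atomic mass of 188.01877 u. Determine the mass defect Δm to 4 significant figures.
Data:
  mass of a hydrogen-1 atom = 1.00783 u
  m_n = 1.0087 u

Mass of separated nucleons = 82(1.00783) + 106(1.0087) = 82.64206 + 106.9222 = 189.56426 u
The mass defect is 189.56426 − 188.01877 = 1.54549 u.

1.545 u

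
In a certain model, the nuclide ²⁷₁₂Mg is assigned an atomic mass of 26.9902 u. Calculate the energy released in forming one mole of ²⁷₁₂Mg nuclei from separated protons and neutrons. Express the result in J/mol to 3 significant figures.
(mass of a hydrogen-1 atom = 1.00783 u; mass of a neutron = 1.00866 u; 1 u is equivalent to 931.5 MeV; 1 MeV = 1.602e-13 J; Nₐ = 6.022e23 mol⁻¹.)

2.10e+13 J/mol

Σm = 12·m(¹H) + 15·m_n = 12.09396 + 15.12990 = 27.22386 u
Mass defect Δm = 27.22386 − 26.9902 = 0.23366 u
E_B = 0.23366 × 931.5 = 217.654 MeV
Per nucleus in joules: 217.654 MeV × 1.602e-13 J/MeV = 3.4868e-11 J
Per mole: 3.4868e-11 J × 6.022e23 mol⁻¹ = 2.0998e+13 J/mol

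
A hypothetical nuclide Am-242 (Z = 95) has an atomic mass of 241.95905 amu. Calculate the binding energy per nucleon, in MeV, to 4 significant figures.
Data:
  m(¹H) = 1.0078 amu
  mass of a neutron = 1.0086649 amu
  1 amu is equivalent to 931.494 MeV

7.913 MeV/nucleon

Σm = 95·m(¹H) + 147·m_n = 95.7410 + 148.2737403 = 244.0147403 amu
Mass defect Δm = 244.0147403 − 241.95905 = 2.0556903 amu
Converting to energy: 2.0556903 amu × 931.494 MeV/amu = 1914.86 MeV
BE/A = 1914.86 MeV / 242 = 7.913 MeV/nucleon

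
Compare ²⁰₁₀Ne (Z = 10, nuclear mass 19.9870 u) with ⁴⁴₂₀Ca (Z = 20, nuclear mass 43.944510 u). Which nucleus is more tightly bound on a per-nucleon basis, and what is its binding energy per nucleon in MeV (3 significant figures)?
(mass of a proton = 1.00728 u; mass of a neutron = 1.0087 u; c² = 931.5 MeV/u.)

²⁰₁₀Ne: Σm = 10(1.00728) + 10(1.0087) = 20.15980 u; Δm = 0.17280 u; E_B = 160.96 MeV; E_B/A = 8.048 MeV
⁴⁴₂₀Ca: Σm = 20(1.00728) + 24(1.0087) = 44.35440 u; Δm = 0.409890 u; E_B = 381.81 MeV; E_B/A = 8.678 MeV
⁴⁴₂₀Ca has the higher binding energy per nucleon, so it is the more tightly bound nucleus.

⁴⁴₂₀Ca; 8.68 MeV/nucleon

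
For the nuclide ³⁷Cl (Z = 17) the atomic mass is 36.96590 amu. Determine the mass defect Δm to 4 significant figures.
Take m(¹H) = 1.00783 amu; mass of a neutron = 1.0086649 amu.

The nucleus contains 17 protons and 37 − 17 = 20 neutrons.
Total constituent mass: 17 × 1.00783 + 20 × 1.0086649 = 37.3064080 amu
Δm = 37.3064080 − 36.96590 = 0.3405080 amu

0.3405 amu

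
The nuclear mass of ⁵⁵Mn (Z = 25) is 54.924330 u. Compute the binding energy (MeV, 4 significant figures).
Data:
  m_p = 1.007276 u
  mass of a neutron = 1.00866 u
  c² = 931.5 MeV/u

The nucleus contains 25 protons and 55 − 25 = 30 neutrons.
Mass of separated nucleons = 25(1.007276) + 30(1.00866) = 25.181900 + 30.25980 = 55.441700 u
Mass defect Δm = 55.441700 − 54.924330 = 0.517370 u
E_B = 0.517370 × 931.5 = 481.930 MeV

481.9 MeV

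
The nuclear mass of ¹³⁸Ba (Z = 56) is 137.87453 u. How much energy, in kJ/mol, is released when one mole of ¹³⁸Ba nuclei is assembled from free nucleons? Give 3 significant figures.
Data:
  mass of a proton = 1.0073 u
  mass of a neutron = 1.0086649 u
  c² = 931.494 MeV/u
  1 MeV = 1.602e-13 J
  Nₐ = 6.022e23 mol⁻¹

1.12e+11 kJ/mol

The nucleus contains 56 protons and 138 − 56 = 82 neutrons.
Total constituent mass: 56 × 1.0073 + 82 × 1.0086649 = 139.1193218 u
Δm = 139.1193218 − 137.87453 = 1.2447918 u
Binding energy = Δm·c² = 1.2447918 × 931.494 MeV/u = 1159.52 MeV
Per nucleus in joules: 1159.52 MeV × 1.602e-13 J/MeV = 1.8576e-10 J
Per mole: 1.8576e-10 J × 6.022e23 mol⁻¹ = 1.1186e+14 J/mol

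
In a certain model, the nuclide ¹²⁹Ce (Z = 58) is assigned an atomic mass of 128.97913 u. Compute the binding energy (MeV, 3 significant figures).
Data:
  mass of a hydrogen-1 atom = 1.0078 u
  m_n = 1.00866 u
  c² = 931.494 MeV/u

1010 MeV

Z = 58, so N = A − Z = 129 − 58 = 71.
Mass of separated nucleons = 58(1.0078) + 71(1.00866) = 58.4524 + 71.61486 = 130.06726 u
The mass defect is 130.06726 − 128.97913 = 1.08813 u.
Converting to energy: 1.08813 u × 931.494 MeV/u = 1013.59 MeV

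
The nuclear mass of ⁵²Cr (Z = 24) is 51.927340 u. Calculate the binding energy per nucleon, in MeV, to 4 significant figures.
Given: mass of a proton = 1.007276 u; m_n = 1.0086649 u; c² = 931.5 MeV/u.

8.776 MeV/nucleon

With 24 protons and 28 neutrons (A = 52):
Σm = 24·m_p + 28·m_n = 24.174624 + 28.2426172 = 52.4172412 u
The mass defect is 52.4172412 − 51.927340 = 0.4899012 u.
E_B = 0.4899012 × 931.5 = 456.343 MeV
Per nucleon: 456.343 / 52 = 8.776 MeV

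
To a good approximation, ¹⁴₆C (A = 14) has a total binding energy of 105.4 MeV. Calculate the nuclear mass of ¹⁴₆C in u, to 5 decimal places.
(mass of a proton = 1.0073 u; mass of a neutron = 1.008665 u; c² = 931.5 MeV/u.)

13.99997 u

Mass defect = 105.4 MeV / (931.5 MeV/u) = 0.1131508 u
Constituent mass = 6(1.0073) + 8(1.008665) = 14.113120 u
Nuclear mass = 14.113120 − 0.1131508 = 13.9999692 u ≈ 13.99997 u (to 5 decimal places)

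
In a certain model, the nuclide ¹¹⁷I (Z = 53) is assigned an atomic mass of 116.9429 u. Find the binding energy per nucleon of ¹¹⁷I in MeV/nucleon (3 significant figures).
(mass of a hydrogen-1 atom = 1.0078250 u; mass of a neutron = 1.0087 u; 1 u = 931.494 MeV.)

8.19 MeV/nucleon

Mass of separated nucleons = 53(1.0078250) + 64(1.0087) = 53.4147250 + 64.5568 = 117.9715250 u
The mass defect is 117.9715250 − 116.9429 = 1.0286250 u.
E_B = 1.0286250 × 931.494 = 958.158 MeV
BE/A = 958.158 MeV / 117 = 8.189 MeV/nucleon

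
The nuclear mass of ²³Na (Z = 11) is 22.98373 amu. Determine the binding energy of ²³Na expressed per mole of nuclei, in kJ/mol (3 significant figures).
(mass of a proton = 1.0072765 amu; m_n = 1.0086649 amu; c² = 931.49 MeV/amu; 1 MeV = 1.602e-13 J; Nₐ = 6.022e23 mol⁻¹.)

1.80e+10 kJ/mol

With 11 protons and 12 neutrons (A = 23):
Total constituent mass: 11 × 1.0072765 + 12 × 1.0086649 = 23.1840203 amu
Δm = 23.1840203 − 22.98373 = 0.2002903 amu
Converting to energy: 0.2002903 amu × 931.49 MeV/amu = 186.568 MeV
Per nucleus in joules: 186.568 MeV × 1.602e-13 J/MeV = 2.9888e-11 J
Per mole: 2.9888e-11 J × 6.022e23 mol⁻¹ = 1.7999e+13 J/mol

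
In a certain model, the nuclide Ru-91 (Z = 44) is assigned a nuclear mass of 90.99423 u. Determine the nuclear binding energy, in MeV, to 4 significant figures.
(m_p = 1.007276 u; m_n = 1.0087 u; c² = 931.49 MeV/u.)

684.5 MeV

Mass of separated nucleons = 44(1.007276) + 47(1.0087) = 44.320144 + 47.4089 = 91.729044 u
The mass defect is 91.729044 − 90.99423 = 0.734814 u.
Binding energy = Δm·c² = 0.734814 × 931.49 MeV/u = 684.472 MeV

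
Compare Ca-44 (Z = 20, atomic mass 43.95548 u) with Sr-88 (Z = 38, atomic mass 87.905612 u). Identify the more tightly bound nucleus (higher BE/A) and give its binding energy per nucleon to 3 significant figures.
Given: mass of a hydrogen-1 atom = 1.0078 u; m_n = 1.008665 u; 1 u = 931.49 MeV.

Ca-44: Σm = 20(1.0078) + 24(1.008665) = 44.363960 u; Δm = 0.408480 u; E_B = 380.50 MeV; E_B/A = 8.648 MeV
Sr-88: Σm = 38(1.0078) + 50(1.008665) = 88.729650 u; Δm = 0.824038 u; E_B = 767.58 MeV; E_B/A = 8.723 MeV
Sr-88 has the higher binding energy per nucleon, so it is the more tightly bound nucleus.

Sr-88; 8.72 MeV/nucleon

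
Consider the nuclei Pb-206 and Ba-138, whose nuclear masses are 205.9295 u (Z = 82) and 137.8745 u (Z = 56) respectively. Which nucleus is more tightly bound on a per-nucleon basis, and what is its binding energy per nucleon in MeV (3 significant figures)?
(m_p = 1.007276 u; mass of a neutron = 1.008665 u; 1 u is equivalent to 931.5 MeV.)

Pb-206: Σm = 82(1.007276) + 124(1.008665) = 207.671092 u; Δm = 1.741592 u; E_B = 1622.3 MeV; E_B/A = 7.875 MeV
Ba-138: Σm = 56(1.007276) + 82(1.008665) = 139.117986 u; Δm = 1.243486 u; E_B = 1158.31 MeV; E_B/A = 8.394 MeV
Ba-138 has the higher binding energy per nucleon, so it is the more tightly bound nucleus.

Ba-138; 8.39 MeV/nucleon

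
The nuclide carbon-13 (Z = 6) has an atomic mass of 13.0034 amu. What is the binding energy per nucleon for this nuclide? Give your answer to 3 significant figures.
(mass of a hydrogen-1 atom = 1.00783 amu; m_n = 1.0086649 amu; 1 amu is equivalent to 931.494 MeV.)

Mass of separated nucleons = 6(1.00783) + 7(1.0086649) = 6.04698 + 7.0606543 = 13.1076343 amu
Mass defect Δm = 13.1076343 − 13.0034 = 0.1042343 amu
E_B = 0.1042343 × 931.494 = 97.0936 MeV
Dividing by A = 13 gives 7.469 MeV per nucleon.

7.47 MeV/nucleon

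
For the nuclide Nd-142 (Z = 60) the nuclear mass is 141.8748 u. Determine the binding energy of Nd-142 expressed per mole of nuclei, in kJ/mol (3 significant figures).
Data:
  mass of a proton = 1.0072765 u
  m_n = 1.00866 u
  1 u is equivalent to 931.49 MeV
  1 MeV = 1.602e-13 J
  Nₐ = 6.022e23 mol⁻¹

1.14e+11 kJ/mol

Mass of separated nucleons = 60(1.0072765) + 82(1.00866) = 60.4365900 + 82.71012 = 143.1467100 u
Δm = 143.1467100 − 141.8748 = 1.2719100 u
Converting to energy: 1.2719100 u × 931.49 MeV/u = 1184.77 MeV
Per nucleus in joules: 1184.77 MeV × 1.602e-13 J/MeV = 1.8980e-10 J
Per mole: 1.8980e-10 J × 6.022e23 mol⁻¹ = 1.1430e+14 J/mol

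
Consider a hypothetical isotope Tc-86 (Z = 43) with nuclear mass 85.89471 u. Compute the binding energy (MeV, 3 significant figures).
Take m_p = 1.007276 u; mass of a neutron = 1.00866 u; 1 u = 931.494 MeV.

Z = 43, so N = A − Z = 86 − 43 = 43.
Mass of separated nucleons = 43(1.007276) + 43(1.00866) = 43.312868 + 43.37238 = 86.685248 u
Mass defect Δm = 86.685248 − 85.89471 = 0.790538 u
Converting to energy: 0.790538 u × 931.494 MeV/u = 736.381 MeV

736 MeV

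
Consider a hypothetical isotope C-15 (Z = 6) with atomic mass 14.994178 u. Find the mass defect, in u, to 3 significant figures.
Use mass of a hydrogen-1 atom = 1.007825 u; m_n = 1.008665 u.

0.131 u

Z = 6, so N = A − Z = 15 − 6 = 9.
Mass of separated nucleons = 6(1.007825) + 9(1.008665) = 6.046950 + 9.077985 = 15.124935 u
Δm = 15.124935 − 14.994178 = 0.130757 u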